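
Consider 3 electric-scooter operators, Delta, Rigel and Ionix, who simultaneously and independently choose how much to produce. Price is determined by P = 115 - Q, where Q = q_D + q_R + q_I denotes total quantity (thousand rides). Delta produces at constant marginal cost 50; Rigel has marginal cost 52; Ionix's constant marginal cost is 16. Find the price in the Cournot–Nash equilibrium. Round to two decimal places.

Delta's profit: π_D = (115 - Q)q_D - (50q_D). Setting ∂π_D/∂q_D = 0: 65 - 2q_D - (q_R + q_I) = 0.
Rigel's first-order condition: 63 - 2q_R - (q_D + q_I) = 0.
Ionix's profit: π_I = (115 - Q)q_I - (16q_I). Setting ∂π_I/∂q_I = 0: 99 - 2q_I - (q_D + q_R) = 0.
Adding the 3 first-order conditions: 227 − 4Q = 0, so Q = 227/4.
Back-substituting: q_D = (65 − 227/4) = 33/4, q_R = (63 − 227/4) = 25/4, q_I = (99 − 227/4) = 169/4.
Total output Q = 227/4, so price P = 115 - 227/4 = 233/4.

58.25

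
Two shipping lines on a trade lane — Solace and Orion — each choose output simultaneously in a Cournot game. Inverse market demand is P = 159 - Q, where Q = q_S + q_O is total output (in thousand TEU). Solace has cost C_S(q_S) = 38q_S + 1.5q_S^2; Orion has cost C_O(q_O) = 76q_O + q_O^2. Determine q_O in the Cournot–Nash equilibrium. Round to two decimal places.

Solace's profit: π_S = (159 - Q)q_S - (38q_S + (3/2)q_S²). Setting ∂π_S/∂q_S = 0: 121 - 5q_S - (q_O) = 0.
Orion's first-order condition: 83 - 4q_O - (q_S) = 0.
Best responses: q_S = (121 - q_O)/5, q_O = (83 - q_S)/4.
Substituting one into the other gives q_S = 401/19 and q_O = 294/19.

15.47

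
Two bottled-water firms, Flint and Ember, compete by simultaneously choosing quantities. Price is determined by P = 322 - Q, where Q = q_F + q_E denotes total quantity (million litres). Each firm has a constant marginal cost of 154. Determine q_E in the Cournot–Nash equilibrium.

A representative firm's profit is π_i = q_i(322 - Q) - 154q_i.
First-order condition (treating rivals' output as given): 168 - 2q_i - q_j = 0.
By symmetry each firm produces the same amount; substituting q_j = q_i yields q_i = 168/3 = 56.

56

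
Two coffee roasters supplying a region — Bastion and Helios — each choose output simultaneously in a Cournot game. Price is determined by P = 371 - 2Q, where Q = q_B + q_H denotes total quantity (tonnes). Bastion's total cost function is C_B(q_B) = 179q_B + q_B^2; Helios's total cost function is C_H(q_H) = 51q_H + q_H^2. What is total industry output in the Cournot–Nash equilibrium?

64

Bastion's profit: π_B = (371 - 2Q)q_B - (179q_B + q_B²). Setting ∂π_B/∂q_B = 0: 192 - 6q_B - 2(q_H) = 0.
Helios's profit: π_H = (371 - 2Q)q_H - (51q_H + q_H²). Setting ∂π_H/∂q_H = 0: 320 - 6q_H - 2(q_B) = 0.
So q_B = (192 - 2q_H)/6 and q_H = (320 - 2q_B)/6.
Substituting one into the other gives q_B = 16 and q_H = 48.
Total output Q = 16 + 48 = 64.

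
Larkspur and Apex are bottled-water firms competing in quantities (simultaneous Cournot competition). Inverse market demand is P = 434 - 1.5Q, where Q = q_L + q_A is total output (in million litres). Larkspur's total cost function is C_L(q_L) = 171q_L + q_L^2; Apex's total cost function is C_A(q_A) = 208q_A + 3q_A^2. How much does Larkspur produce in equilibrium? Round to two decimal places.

47.44

Larkspur's profit: π_L = (434 - 1.5Q)q_L - (171q_L + q_L²). Setting ∂π_L/∂q_L = 0: 263 - 5q_L - (3/2)(q_A) = 0.
Apex's first-order condition: 226 - 9q_A - (3/2)(q_L) = 0.
Best responses: q_L = (263 - (3/2)q_A)/5, q_A = (226 - (3/2)q_L)/9.
Substituting one into the other gives q_L = 47.4386 and q_A = 17.2047.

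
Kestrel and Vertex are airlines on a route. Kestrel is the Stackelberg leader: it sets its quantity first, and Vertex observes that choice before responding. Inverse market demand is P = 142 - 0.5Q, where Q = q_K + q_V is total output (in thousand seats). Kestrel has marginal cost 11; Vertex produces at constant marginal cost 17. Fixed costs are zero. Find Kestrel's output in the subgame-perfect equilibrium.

Solve by backward induction. Given q_K, the follower Vertex maximises π_V = (142 - (1/2)q_K - (1/2)q_V)q_V - 17q_V.
Setting the follower's marginal profit to zero, 125 - (1/2)q_K - q_V = 0, i.e. q_V = (125 - (1/2)q_K).
The leader anticipates this reaction. Substituting into P = 142 - 0.5Q gives P = 159/2 - (1/4)q_K, so π_K = (159/2 - (1/4)q_K)q_K - 11q_K.
Maximising: ∂π_K/∂q_K = 137/2 - (1/2)q_K = 0, giving q_K = 137.
Then q_V = (125 - (1/2)·137) = 113/2.

137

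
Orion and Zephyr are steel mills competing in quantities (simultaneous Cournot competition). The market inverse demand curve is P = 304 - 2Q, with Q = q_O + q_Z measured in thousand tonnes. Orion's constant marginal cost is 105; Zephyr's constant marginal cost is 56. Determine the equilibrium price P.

155

Orion's profit: π_O = (304 - 2Q)q_O - (105q_O). Setting ∂π_O/∂q_O = 0: 199 - 4q_O - 2(q_Z) = 0.
Zephyr's profit: π_Z = (304 - 2Q)q_Z - (56q_Z). Setting ∂π_Z/∂q_Z = 0: 248 - 4q_Z - 2(q_O) = 0.
So q_O = (199 - 2q_Z)/4 and q_Z = (248 - 2q_O)/4.
Solving the pair: q_O = 25, q_Z = 99/2.
Total output Q = 149/2, so price P = 304 - 2·(149/2) = 155.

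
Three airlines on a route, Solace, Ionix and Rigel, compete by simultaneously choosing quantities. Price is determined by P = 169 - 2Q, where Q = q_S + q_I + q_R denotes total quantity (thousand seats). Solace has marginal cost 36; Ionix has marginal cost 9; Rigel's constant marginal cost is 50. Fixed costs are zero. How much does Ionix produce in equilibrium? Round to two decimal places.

28.50

Solace's profit: π_S = (169 - 2Q)q_S - (36q_S). Setting ∂π_S/∂q_S = 0: 133 - 4q_S - 2(q_I + q_R) = 0.
Ionix's profit: π_I = (169 - 2Q)q_I - (9q_I). Setting ∂π_I/∂q_I = 0: 160 - 4q_I - 2(q_S + q_R) = 0.
Rigel's profit: π_R = (169 - 2Q)q_R - (50q_R). Setting ∂π_R/∂q_R = 0: 119 - 4q_R - 2(q_S + q_I) = 0.
Adding the 3 first-order conditions: 412 − 8Q = 0, so Q = 103/2.
Back-substituting: q_S = (133 − 103)/2 = 15, q_I = (160 − 103)/2 = 57/2, q_R = (119 − 103)/2 = 8.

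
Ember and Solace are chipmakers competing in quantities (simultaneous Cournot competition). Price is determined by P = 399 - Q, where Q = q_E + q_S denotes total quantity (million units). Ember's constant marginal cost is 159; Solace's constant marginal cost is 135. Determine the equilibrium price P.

231

Ember's profit: π_E = (399 - Q)q_E - (159q_E). Setting ∂π_E/∂q_E = 0: 240 - 2q_E - (q_S) = 0.
Solace's profit: π_S = (399 - Q)q_S - (135q_S). Setting ∂π_S/∂q_S = 0: 264 - 2q_S - (q_E) = 0.
Best responses: q_E = (240 - q_S)/2, q_S = (264 - q_E)/2.
Solving the pair: q_E = 72, q_S = 96.
Total output Q = 168, so price P = 399 - 168 = 231.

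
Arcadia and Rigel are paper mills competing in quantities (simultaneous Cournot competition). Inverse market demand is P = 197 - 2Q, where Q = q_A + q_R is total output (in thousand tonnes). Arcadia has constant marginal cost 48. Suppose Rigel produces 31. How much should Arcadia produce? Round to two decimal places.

21.75

With the rival's output fixed at 31, Arcadia's profit is π_A = (197 - 2·31 - 2q_A)q_A - (48q_A) = (135 - 2q_A)q_A - (48q_A).
∂π_A/∂q_A = 87 - 4q_A = 0, so q_A = 87/4.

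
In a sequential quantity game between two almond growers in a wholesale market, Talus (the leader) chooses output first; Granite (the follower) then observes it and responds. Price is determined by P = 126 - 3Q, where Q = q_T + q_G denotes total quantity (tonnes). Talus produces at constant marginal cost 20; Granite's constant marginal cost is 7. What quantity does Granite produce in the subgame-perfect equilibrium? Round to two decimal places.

The follower Granite best-responds to any q_T: π_G = (126 - 3Q)q_G - 7q_G.
Follower FOC: 119 - 3q_T - 6q_G = 0, so q_G(q_T) = (119 - 3q_T)/6.
The leader anticipates this reaction. Substituting into P = 126 - 3Q gives P = 133/2 - (3/2)q_T, so π_T = (133/2 - (3/2)q_T)q_T - 20q_T.
Leader FOC: 93/2 - 3q_T = 0, so q_T = 31/2.
Then q_G = (119 - 3·(31/2))/6 = 145/12.

12.08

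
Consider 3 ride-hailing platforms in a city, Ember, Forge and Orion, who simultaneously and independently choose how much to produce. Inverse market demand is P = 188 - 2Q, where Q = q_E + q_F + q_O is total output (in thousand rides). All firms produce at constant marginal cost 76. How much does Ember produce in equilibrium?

A representative firm's profit is π_i = q_i(188 - 2Q) - 76q_i.
First-order condition (treating rivals' output as given): 112 - 4q_i - 2·Σ_{j≠i} q_j = 0.
With identical firms every q_j equals q_i, so Σ_{j≠i} q_j = 2q_i and 112 = 8q_i, giving q_i = 14.

14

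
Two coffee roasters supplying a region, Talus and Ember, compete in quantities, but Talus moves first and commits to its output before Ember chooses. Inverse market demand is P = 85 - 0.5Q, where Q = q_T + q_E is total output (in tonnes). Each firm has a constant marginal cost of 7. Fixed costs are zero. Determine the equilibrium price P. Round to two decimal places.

26.50

Solve by backward induction. Given q_T, the follower Ember maximises π_E = (85 - (1/2)q_T - (1/2)q_E)q_E - 7q_E.
∂π_E/∂q_E = 78 - (1/2)q_T - q_E = 0 gives the reaction function q_E = (78 - (1/2)q_T).
The leader anticipates this reaction. Substituting into P = 85 - 0.5Q gives P = 46 - (1/4)q_T, so π_T = (46 - (1/4)q_T)q_T - 7q_T.
Leader FOC: 39 - (1/2)q_T = 0, so q_T = 78.
Then q_E = (78 - (1/2)·78) = 39.
Total output Q = 117, so price P = 85 - (1/2)·117 = 53/2.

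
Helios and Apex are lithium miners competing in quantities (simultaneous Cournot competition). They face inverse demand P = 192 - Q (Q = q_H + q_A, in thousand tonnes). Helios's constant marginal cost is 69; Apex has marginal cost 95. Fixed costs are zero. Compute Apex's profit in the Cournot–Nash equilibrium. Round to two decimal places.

560.11

Helios's profit: π_H = (192 - Q)q_H - (69q_H). Setting ∂π_H/∂q_H = 0: 123 - 2q_H - (q_A) = 0.
Apex's profit: π_A = (192 - Q)q_A - (95q_A). Setting ∂π_A/∂q_A = 0: 97 - 2q_A - (q_H) = 0.
So q_H = (123 - q_A)/2 and q_A = (97 - q_H)/2.
Substituting one into the other gives q_H = 149/3 and q_A = 71/3.
Price P = 192 - 220/3 = 356/3.
Apex's profit: (356/3 - 95)·(71/3) = 560.1111.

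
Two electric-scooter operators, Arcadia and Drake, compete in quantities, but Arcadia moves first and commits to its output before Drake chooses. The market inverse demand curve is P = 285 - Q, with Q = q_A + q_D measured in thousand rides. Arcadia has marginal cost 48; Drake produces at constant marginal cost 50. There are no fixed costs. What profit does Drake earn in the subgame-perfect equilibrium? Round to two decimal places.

3335.06

The follower Drake best-responds to any q_A: π_D = (285 - Q)q_D - 50q_D.
Setting the follower's marginal profit to zero, 235 - q_A - 2q_D = 0, i.e. q_D = (235 - q_A)/2.
Arcadia substitutes q_D(q_A) into its own profit: π_A = q_A(285 - q_A - (235 - q_A)/2) - 48q_A = (335/2 - (1/2)q_A)q_A - 48q_A.
Leader FOC: 239/2 - q_A = 0, so q_A = 239/2.
Then q_D = (235 - 239/2)/2 = 231/4.
Price P = 285 - 709/4 = 431/4.
Drake's profit: (431/4 - 50)·(231/4) = 3335.0625.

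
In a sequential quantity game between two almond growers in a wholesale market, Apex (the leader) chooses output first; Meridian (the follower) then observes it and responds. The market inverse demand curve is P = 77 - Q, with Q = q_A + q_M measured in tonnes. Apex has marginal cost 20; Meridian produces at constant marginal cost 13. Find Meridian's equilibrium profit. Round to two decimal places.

380.25

The follower Meridian best-responds to any q_A: π_M = (77 - Q)q_M - 13q_M.
Follower FOC: 64 - q_A - 2q_M = 0, so q_M(q_A) = (64 - q_A)/2.
Apex substitutes q_M(q_A) into its own profit: π_A = q_A(77 - q_A - (64 - q_A)/2) - 20q_A = (45 - (1/2)q_A)q_A - 20q_A.
The leader's first-order condition 25 - q_A = 0 yields q_A = 25.
Then q_M = (64 - 25)/2 = 39/2.
Price P = 77 - 89/2 = 65/2.
Meridian's profit: (65/2 - 13)·(39/2) = 1521/4.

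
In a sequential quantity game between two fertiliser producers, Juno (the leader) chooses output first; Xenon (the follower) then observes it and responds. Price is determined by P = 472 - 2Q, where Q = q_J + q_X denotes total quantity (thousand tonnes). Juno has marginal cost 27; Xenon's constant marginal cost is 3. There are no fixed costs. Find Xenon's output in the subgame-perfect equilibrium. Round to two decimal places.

The follower Xenon best-responds to any q_J: π_X = (472 - 2Q)q_X - 3q_X.
∂π_X/∂q_X = 469 - 2q_J - 4q_X = 0 gives the reaction function q_X = (469 - 2q_J)/4.
Juno substitutes q_X(q_J) into its own profit: π_J = q_J(472 - 2q_J - (469 - 2q_J)/2) - 27q_J = (475/2 - q_J)q_J - 27q_J.
Maximising: ∂π_J/∂q_J = 421/2 - 2q_J = 0, giving q_J = 421/4.
Then q_X = (469 - 2·(421/4))/4 = 517/8.

64.63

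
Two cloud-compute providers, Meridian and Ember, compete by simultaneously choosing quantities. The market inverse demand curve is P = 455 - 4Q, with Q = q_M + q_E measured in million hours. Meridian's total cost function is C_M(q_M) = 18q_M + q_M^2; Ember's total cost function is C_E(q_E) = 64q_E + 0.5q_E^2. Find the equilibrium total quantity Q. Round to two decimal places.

61.23

Meridian's profit: π_M = (455 - 4Q)q_M - (18q_M + q_M²). Setting ∂π_M/∂q_M = 0: 437 - 10q_M - 4(q_E) = 0.
Ember's profit: π_E = (455 - 4Q)q_E - (64q_E + (1/2)q_E²). Setting ∂π_E/∂q_E = 0: 391 - 9q_E - 4(q_M) = 0.
So q_M = (437 - 4q_E)/10 and q_E = (391 - 4q_M)/9.
Solving the pair: q_M = 32.0135, q_E = 1081/37.
Total output Q = 32.0135 + 1081/37 = 61.2297.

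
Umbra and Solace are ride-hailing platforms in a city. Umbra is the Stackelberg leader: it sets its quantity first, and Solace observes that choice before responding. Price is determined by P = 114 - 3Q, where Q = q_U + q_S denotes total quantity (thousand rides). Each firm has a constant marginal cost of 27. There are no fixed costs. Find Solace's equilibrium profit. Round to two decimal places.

The follower Solace best-responds to any q_U: π_S = (114 - 3Q)q_S - 27q_S.
Setting the follower's marginal profit to zero, 87 - 3q_U - 6q_S = 0, i.e. q_S = (87 - 3q_U)/6.
Umbra substitutes q_S(q_U) into its own profit: π_U = q_U(114 - 3q_U - (87 - 3q_U)/2) - 27q_U = (141/2 - (3/2)q_U)q_U - 27q_U.
Leader FOC: 87/2 - 3q_U = 0, so q_U = 29/2.
Then q_S = (87 - 3·(29/2))/6 = 29/4.
Price P = 114 - 3·(87/4) = 195/4.
Solace's profit: (195/4 - 27)·(29/4) = 157.6875.

157.69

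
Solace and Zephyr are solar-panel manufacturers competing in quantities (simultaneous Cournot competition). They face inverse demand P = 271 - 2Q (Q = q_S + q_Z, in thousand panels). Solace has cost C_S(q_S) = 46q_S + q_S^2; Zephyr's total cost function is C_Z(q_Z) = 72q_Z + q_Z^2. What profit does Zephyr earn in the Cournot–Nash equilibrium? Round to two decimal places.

Solace's profit: π_S = (271 - 2Q)q_S - (46q_S + q_S²). Setting ∂π_S/∂q_S = 0: 225 - 6q_S - 2(q_Z) = 0.
Zephyr's profit: π_Z = (271 - 2Q)q_Z - (72q_Z + q_Z²). Setting ∂π_Z/∂q_Z = 0: 199 - 6q_Z - 2(q_S) = 0.
So q_S = (225 - 2q_Z)/6 and q_Z = (199 - 2q_S)/6.
Solving the pair: q_S = 119/4, q_Z = 93/4.
Price P = 271 - 2·53 = 165.
Zephyr's profit: 165·(93/4) - 72·(93/4) - (93/4)² = 1621.6875.

1621.69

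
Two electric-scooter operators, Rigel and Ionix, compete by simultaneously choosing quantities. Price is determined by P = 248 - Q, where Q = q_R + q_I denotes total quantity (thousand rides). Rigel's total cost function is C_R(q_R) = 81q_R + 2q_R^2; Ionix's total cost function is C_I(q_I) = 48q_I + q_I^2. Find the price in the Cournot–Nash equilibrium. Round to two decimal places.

Rigel's profit: π_R = (248 - Q)q_R - (81q_R + 2q_R²). Setting ∂π_R/∂q_R = 0: 167 - 6q_R - (q_I) = 0.
Ionix's first-order condition: 200 - 4q_I - (q_R) = 0.
Best responses: q_R = (167 - q_I)/6, q_I = (200 - q_R)/4.
Solving the pair: q_R = 468/23, q_I = 1033/23.
Total output Q = 1501/23, so price P = 248 - 1501/23 = 182.7391.

182.74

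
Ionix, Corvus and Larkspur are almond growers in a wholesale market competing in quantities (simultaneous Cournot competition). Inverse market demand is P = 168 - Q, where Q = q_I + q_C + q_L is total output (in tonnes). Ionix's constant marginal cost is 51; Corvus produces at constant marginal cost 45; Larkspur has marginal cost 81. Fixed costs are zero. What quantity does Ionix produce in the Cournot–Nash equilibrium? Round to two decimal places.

35.25

Ionix's profit: π_I = (168 - Q)q_I - (51q_I). Setting ∂π_I/∂q_I = 0: 117 - 2q_I - (q_C + q_L) = 0.
Corvus's profit: π_C = (168 - Q)q_C - (45q_C). Setting ∂π_C/∂q_C = 0: 123 - 2q_C - (q_I + q_L) = 0.
Larkspur's first-order condition: 87 - 2q_L - (q_I + q_C) = 0.
Summing all 3 equations gives 327 − 4Q = 0, hence Q = 327/4.
Back-substituting: q_I = (117 − 327/4) = 141/4, q_C = (123 − 327/4) = 165/4, q_L = (87 − 327/4) = 21/4.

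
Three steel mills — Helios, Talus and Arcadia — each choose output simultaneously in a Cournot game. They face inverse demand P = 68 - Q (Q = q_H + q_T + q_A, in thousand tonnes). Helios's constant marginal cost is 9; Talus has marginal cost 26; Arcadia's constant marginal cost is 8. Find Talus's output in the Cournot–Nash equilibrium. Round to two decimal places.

1.75

Helios's profit: π_H = (68 - Q)q_H - (9q_H). Setting ∂π_H/∂q_H = 0: 59 - 2q_H - (q_T + q_A) = 0.
Talus's profit: π_T = (68 - Q)q_T - (26q_T). Setting ∂π_T/∂q_T = 0: 42 - 2q_T - (q_H + q_A) = 0.
Arcadia's profit: π_A = (68 - Q)q_A - (8q_A). Setting ∂π_A/∂q_A = 0: 60 - 2q_A - (q_H + q_T) = 0.
Adding the 3 first-order conditions: 161 − 4Q = 0, so Q = 161/4.
Back-substituting: q_H = (59 − 161/4) = 75/4, q_T = (42 − 161/4) = 7/4, q_A = (60 − 161/4) = 79/4.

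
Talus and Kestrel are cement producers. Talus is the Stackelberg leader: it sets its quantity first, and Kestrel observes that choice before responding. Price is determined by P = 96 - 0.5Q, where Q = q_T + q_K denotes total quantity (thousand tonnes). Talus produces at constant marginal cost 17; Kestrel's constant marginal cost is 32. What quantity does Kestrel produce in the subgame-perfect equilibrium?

17

Solve by backward induction. Given q_T, the follower Kestrel maximises π_K = (96 - (1/2)q_T - (1/2)q_K)q_K - 32q_K.
∂π_K/∂q_K = 64 - (1/2)q_T - q_K = 0 gives the reaction function q_K = (64 - (1/2)q_T).
The leader anticipates this reaction. Substituting into P = 96 - 0.5Q gives P = 64 - (1/4)q_T, so π_T = (64 - (1/4)q_T)q_T - 17q_T.
Leader FOC: 47 - (1/2)q_T = 0, so q_T = 94.
Then q_K = (64 - (1/2)·94) = 17.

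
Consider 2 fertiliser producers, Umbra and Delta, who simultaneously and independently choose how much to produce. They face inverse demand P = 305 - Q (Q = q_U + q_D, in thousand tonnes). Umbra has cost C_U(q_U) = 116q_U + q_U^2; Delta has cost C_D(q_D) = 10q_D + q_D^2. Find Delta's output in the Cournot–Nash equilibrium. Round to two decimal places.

Umbra's profit: π_U = (305 - Q)q_U - (116q_U + q_U²). Setting ∂π_U/∂q_U = 0: 189 - 4q_U - (q_D) = 0.
Delta's first-order condition: 295 - 4q_D - (q_U) = 0.
Rearranging gives the reaction functions q_U = (189 - q_D)/4 and q_D = (295 - q_U)/4.
Substituting one into the other gives q_U = 461/15 and q_D = 991/15.

66.07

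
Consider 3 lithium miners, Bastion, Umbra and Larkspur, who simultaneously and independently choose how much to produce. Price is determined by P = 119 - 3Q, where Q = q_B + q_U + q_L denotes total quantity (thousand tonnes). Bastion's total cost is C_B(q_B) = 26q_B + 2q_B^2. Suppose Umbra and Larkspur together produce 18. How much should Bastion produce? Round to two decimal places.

With rivals' combined output fixed at 18, Bastion's profit is π_B = (119 - 3·18 - 3q_B)q_B - (26q_B + 2q_B²) = (65 - 3q_B)q_B - (26q_B + 2q_B²).
∂π_B/∂q_B = 39 - 10q_B = 0, so q_B = 39/10.

3.90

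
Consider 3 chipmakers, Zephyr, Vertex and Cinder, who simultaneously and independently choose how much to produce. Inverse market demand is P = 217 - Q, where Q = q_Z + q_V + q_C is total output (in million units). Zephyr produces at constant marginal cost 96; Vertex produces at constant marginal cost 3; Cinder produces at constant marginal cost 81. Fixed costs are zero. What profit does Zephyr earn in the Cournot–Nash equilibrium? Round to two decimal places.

Zephyr's profit: π_Z = (217 - Q)q_Z - (96q_Z). Setting ∂π_Z/∂q_Z = 0: 121 - 2q_Z - (q_V + q_C) = 0.
Vertex's first-order condition: 214 - 2q_V - (q_Z + q_C) = 0.
Cinder's profit: π_C = (217 - Q)q_C - (81q_C). Setting ∂π_C/∂q_C = 0: 136 - 2q_C - (q_Z + q_V) = 0.
Adding the 3 conditions: 471 − 2Q − 2Q = 0, i.e. Q = 471/4.
Back-substituting: q_Z = (121 − 471/4) = 13/4, q_V = (214 − 471/4) = 385/4, q_C = (136 − 471/4) = 73/4.
Price P = 217 - 471/4 = 397/4.
Zephyr's profit: (397/4 - 96)·(13/4) = 169/16.

10.56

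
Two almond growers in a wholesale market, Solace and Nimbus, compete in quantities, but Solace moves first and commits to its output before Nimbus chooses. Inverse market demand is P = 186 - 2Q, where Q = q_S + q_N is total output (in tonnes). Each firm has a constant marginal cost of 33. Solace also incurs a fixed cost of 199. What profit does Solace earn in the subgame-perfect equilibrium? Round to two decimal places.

1264.06

Solve by backward induction. Given q_S, the follower Nimbus maximises π_N = (186 - 2q_S - 2q_N)q_N - 33q_N.
∂π_N/∂q_N = 153 - 2q_S - 4q_N = 0 gives the reaction function q_N = (153 - 2q_S)/4.
Solace substitutes q_N(q_S) into its own profit: π_S = q_S(186 - 2q_S - (153 - 2q_S)/2) - 33q_S = (219/2 - q_S)q_S - 33q_S.
The leader's first-order condition 153/2 - 2q_S = 0 yields q_S = 153/4.
Then q_N = (153 - 2·(153/4))/4 = 153/8.
Price P = 186 - 2·(459/8) = 285/4.
Solace's profit: (285/4 - 33)·(153/4) - 199 = 1264.0625.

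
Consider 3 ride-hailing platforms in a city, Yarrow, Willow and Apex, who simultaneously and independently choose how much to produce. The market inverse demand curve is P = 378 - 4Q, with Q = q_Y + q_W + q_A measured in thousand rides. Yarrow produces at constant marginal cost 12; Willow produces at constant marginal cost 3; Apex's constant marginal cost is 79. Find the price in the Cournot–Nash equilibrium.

118

Yarrow's profit: π_Y = (378 - 4Q)q_Y - (12q_Y). Setting ∂π_Y/∂q_Y = 0: 366 - 8q_Y - 4(q_W + q_A) = 0.
Willow's profit: π_W = (378 - 4Q)q_W - (3q_W). Setting ∂π_W/∂q_W = 0: 375 - 8q_W - 4(q_Y + q_A) = 0.
Apex's first-order condition: 299 - 8q_A - 4(q_Y + q_W) = 0.
Summing all 3 equations gives 1040 − 16Q = 0, hence Q = 65.
Back-substituting: q_Y = (366 − 260)/4 = 53/2, q_W = (375 − 260)/4 = 115/4, q_A = (299 − 260)/4 = 39/4.
Total output Q = 65, so price P = 378 - 4·65 = 118.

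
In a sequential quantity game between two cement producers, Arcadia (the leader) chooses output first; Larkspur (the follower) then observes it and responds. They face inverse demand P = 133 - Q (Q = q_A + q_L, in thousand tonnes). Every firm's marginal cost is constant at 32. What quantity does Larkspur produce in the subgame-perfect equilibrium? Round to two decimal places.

Solve by backward induction. Given q_A, the follower Larkspur maximises π_L = (133 - q_A - q_L)q_L - 32q_L.
Setting the follower's marginal profit to zero, 101 - q_A - 2q_L = 0, i.e. q_L = (101 - q_A)/2.
The leader anticipates this reaction. Substituting into P = 133 - Q gives P = 165/2 - (1/2)q_A, so π_A = (165/2 - (1/2)q_A)q_A - 32q_A.
Maximising: ∂π_A/∂q_A = 101/2 - q_A = 0, giving q_A = 101/2.
Then q_L = (101 - 101/2)/2 = 101/4.

25.25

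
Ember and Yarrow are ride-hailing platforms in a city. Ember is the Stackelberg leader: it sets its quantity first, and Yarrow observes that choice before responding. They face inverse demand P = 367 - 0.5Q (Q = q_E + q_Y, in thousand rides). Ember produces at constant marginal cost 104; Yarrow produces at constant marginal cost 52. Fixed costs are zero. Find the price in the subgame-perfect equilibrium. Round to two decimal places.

Solve by backward induction. Given q_E, the follower Yarrow maximises π_Y = (367 - (1/2)q_E - (1/2)q_Y)q_Y - 52q_Y.
Follower FOC: 315 - (1/2)q_E - q_Y = 0, so q_Y(q_E) = (315 - (1/2)q_E).
The leader anticipates this reaction. Substituting into P = 367 - 0.5Q gives P = 419/2 - (1/4)q_E, so π_E = (419/2 - (1/4)q_E)q_E - 104q_E.
Maximising: ∂π_E/∂q_E = 211/2 - (1/2)q_E = 0, giving q_E = 211.
Then q_Y = (315 - (1/2)·211) = 419/2.
Total output Q = 841/2, so price P = 367 - (1/2)·(841/2) = 627/4.

156.75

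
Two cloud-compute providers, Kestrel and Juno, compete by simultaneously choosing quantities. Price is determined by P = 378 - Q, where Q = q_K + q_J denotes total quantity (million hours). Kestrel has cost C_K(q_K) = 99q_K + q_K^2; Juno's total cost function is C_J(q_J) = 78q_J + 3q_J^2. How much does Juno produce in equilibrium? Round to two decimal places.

Kestrel's profit: π_K = (378 - Q)q_K - (99q_K + q_K²). Setting ∂π_K/∂q_K = 0: 279 - 4q_K - (q_J) = 0.
Juno's profit: π_J = (378 - Q)q_J - (78q_J + 3q_J²). Setting ∂π_J/∂q_J = 0: 300 - 8q_J - (q_K) = 0.
Best responses: q_K = (279 - q_J)/4, q_J = (300 - q_K)/8.
Substituting one into the other gives q_K = 1932/31 and q_J = 921/31.

29.71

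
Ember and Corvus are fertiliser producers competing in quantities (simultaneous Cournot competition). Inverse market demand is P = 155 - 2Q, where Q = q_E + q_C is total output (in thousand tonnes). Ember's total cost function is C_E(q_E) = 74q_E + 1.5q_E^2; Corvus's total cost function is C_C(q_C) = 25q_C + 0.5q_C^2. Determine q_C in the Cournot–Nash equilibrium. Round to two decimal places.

24.13

Ember's profit: π_E = (155 - 2Q)q_E - (74q_E + (3/2)q_E²). Setting ∂π_E/∂q_E = 0: 81 - 7q_E - 2(q_C) = 0.
Corvus's first-order condition: 130 - 5q_C - 2(q_E) = 0.
Best responses: q_E = (81 - 2q_C)/7, q_C = (130 - 2q_E)/5.
Substituting one into the other gives q_E = 145/31 and q_C = 748/31.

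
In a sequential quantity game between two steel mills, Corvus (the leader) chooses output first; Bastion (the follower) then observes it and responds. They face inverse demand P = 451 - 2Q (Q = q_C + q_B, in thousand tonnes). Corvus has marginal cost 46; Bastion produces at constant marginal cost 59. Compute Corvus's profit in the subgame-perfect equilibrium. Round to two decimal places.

10920.25

The follower Bastion best-responds to any q_C: π_B = (451 - 2Q)q_B - 59q_B.
∂π_B/∂q_B = 392 - 2q_C - 4q_B = 0 gives the reaction function q_B = (392 - 2q_C)/4.
Corvus substitutes q_B(q_C) into its own profit: π_C = q_C(451 - 2q_C - (392 - 2q_C)/2) - 46q_C = (255 - q_C)q_C - 46q_C.
The leader's first-order condition 209 - 2q_C = 0 yields q_C = 209/2.
Then q_B = (392 - 2·(209/2))/4 = 183/4.
Price P = 451 - 2·(601/4) = 301/2.
Corvus's profit: (301/2 - 46)·(209/2) = 10920.2500.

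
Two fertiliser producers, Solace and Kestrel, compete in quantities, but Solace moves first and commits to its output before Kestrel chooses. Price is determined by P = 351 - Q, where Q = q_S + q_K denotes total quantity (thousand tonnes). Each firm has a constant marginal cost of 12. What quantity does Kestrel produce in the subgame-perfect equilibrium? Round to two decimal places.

84.75

Solve by backward induction. Given q_S, the follower Kestrel maximises π_K = (351 - q_S - q_K)q_K - 12q_K.
Follower FOC: 339 - q_S - 2q_K = 0, so q_K(q_S) = (339 - q_S)/2.
Solace substitutes q_K(q_S) into its own profit: π_S = q_S(351 - q_S - (339 - q_S)/2) - 12q_S = (363/2 - (1/2)q_S)q_S - 12q_S.
Maximising: ∂π_S/∂q_S = 339/2 - q_S = 0, giving q_S = 339/2.
Then q_K = (339 - 339/2)/2 = 339/4.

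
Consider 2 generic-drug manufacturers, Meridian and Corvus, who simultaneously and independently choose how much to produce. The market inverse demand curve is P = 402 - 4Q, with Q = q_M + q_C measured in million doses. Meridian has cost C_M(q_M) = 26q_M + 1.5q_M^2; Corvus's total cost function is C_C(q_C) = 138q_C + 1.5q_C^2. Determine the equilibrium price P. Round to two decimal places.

231.33

Meridian's profit: π_M = (402 - 4Q)q_M - (26q_M + (3/2)q_M²). Setting ∂π_M/∂q_M = 0: 376 - 11q_M - 4(q_C) = 0.
Corvus's first-order condition: 264 - 11q_C - 4(q_M) = 0.
So q_M = (376 - 4q_C)/11 and q_C = (264 - 4q_M)/11.
Substituting one into the other gives q_M = 88/3 and q_C = 40/3.
Total output Q = 128/3, so price P = 402 - 4·(128/3) = 694/3.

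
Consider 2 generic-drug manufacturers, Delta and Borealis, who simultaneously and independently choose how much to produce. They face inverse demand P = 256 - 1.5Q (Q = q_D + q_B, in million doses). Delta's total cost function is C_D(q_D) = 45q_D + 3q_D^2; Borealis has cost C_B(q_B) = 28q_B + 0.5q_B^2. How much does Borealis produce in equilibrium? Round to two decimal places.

Delta's profit: π_D = (256 - 1.5Q)q_D - (45q_D + 3q_D²). Setting ∂π_D/∂q_D = 0: 211 - 9q_D - (3/2)(q_B) = 0.
Borealis's first-order condition: 228 - 4q_B - (3/2)(q_D) = 0.
Rearranging gives the reaction functions q_D = (211 - (3/2)q_B)/9 and q_B = (228 - (3/2)q_D)/4.
Substituting one into the other gives q_D = 14.8741 and q_B = 51.4222.

51.42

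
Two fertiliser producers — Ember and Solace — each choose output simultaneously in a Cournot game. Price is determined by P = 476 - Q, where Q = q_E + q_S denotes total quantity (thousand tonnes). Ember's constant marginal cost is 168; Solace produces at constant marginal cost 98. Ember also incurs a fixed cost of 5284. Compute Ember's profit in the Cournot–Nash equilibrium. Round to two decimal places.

Ember's profit: π_E = (476 - Q)q_E - (168q_E). Setting ∂π_E/∂q_E = 0: 308 - 2q_E - (q_S) = 0.
Solace's profit: π_S = (476 - Q)q_S - (98q_S). Setting ∂π_S/∂q_S = 0: 378 - 2q_S - (q_E) = 0.
Rearranging gives the reaction functions q_E = (308 - q_S)/2 and q_S = (378 - q_E)/2.
Solving the pair: q_E = 238/3, q_S = 448/3.
Price P = 476 - 686/3 = 742/3.
Ember's profit: (742/3 - 168)·(238/3) - 5284 = 1009.7778.

1009.78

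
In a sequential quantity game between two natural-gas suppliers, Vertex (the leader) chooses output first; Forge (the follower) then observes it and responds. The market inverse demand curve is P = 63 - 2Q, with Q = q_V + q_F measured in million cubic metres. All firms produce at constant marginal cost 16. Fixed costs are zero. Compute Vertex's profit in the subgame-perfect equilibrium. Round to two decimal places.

138.06

The follower Forge best-responds to any q_V: π_F = (63 - 2Q)q_F - 16q_F.
Setting the follower's marginal profit to zero, 47 - 2q_V - 4q_F = 0, i.e. q_F = (47 - 2q_V)/4.
Vertex substitutes q_F(q_V) into its own profit: π_V = q_V(63 - 2q_V - (47 - 2q_V)/2) - 16q_V = (79/2 - q_V)q_V - 16q_V.
Leader FOC: 47/2 - 2q_V = 0, so q_V = 47/4.
Then q_F = (47 - 2·(47/4))/4 = 47/8.
Price P = 63 - 2·(141/8) = 111/4.
Vertex's profit: (111/4 - 16)·(47/4) = 138.0625.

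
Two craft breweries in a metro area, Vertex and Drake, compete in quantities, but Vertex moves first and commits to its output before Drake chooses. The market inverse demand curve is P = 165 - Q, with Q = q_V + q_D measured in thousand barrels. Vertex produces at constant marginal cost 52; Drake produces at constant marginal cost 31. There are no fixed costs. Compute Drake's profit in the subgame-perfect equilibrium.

1936

The follower Drake best-responds to any q_V: π_D = (165 - Q)q_D - 31q_D.
∂π_D/∂q_D = 134 - q_V - 2q_D = 0 gives the reaction function q_D = (134 - q_V)/2.
Vertex substitutes q_D(q_V) into its own profit: π_V = q_V(165 - q_V - (134 - q_V)/2) - 52q_V = (98 - (1/2)q_V)q_V - 52q_V.
Maximising: ∂π_V/∂q_V = 46 - q_V = 0, giving q_V = 46.
Then q_D = (134 - 46)/2 = 44.
Price P = 165 - 90 = 75.
Drake's profit: (75 - 31)·44 = 1936.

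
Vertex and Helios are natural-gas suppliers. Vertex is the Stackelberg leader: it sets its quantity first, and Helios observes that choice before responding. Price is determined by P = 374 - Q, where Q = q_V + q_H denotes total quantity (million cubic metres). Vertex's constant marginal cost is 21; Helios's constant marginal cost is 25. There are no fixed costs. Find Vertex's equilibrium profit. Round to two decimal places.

15931.13

Solve by backward induction. Given q_V, the follower Helios maximises π_H = (374 - q_V - q_H)q_H - 25q_H.
Follower FOC: 349 - q_V - 2q_H = 0, so q_H(q_V) = (349 - q_V)/2.
The leader anticipates this reaction. Substituting into P = 374 - Q gives P = 399/2 - (1/2)q_V, so π_V = (399/2 - (1/2)q_V)q_V - 21q_V.
The leader's first-order condition 357/2 - q_V = 0 yields q_V = 357/2.
Then q_H = (349 - 357/2)/2 = 341/4.
Price P = 374 - 1055/4 = 441/4.
Vertex's profit: (441/4 - 21)·(357/2) = 15931.1250.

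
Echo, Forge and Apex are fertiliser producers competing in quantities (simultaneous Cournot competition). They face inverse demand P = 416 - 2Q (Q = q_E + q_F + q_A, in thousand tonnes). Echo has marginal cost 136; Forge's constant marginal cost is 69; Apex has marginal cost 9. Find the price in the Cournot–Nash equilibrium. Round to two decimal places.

157.50

Echo's profit: π_E = (416 - 2Q)q_E - (136q_E). Setting ∂π_E/∂q_E = 0: 280 - 4q_E - 2(q_F + q_A) = 0.
Forge's first-order condition: 347 - 4q_F - 2(q_E + q_A) = 0.
Apex's first-order condition: 407 - 4q_A - 2(q_E + q_F) = 0.
Adding the 3 first-order conditions: 1034 − 8Q = 0, so Q = 517/4.
Back-substituting: q_E = (280 − 517/2)/2 = 43/4, q_F = (347 − 517/2)/2 = 177/4, q_A = (407 − 517/2)/2 = 297/4.
Total output Q = 517/4, so price P = 416 - 2·(517/4) = 315/2.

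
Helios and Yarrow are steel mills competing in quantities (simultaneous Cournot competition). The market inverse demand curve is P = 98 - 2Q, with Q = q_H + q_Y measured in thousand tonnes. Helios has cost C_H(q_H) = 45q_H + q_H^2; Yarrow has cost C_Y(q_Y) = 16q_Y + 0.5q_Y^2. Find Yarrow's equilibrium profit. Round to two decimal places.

Helios's profit: π_H = (98 - 2Q)q_H - (45q_H + q_H²). Setting ∂π_H/∂q_H = 0: 53 - 6q_H - 2(q_Y) = 0.
Yarrow's first-order condition: 82 - 5q_Y - 2(q_H) = 0.
Rearranging gives the reaction functions q_H = (53 - 2q_Y)/6 and q_Y = (82 - 2q_H)/5.
Substituting one into the other gives q_H = 101/26 and q_Y = 193/13.
Price P = 98 - 2·(487/26) = 787/13.
Yarrow's profit: (787/13)·(193/13) - 16·(193/13) - (1/2)(193/13)² = 551.0207.

551.02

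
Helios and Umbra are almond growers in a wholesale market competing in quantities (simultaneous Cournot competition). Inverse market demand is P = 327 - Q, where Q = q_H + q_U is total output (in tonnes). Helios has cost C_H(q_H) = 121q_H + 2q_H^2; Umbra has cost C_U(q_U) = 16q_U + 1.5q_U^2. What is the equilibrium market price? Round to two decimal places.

Helios's profit: π_H = (327 - Q)q_H - (121q_H + 2q_H²). Setting ∂π_H/∂q_H = 0: 206 - 6q_H - (q_U) = 0.
Umbra's profit: π_U = (327 - Q)q_U - (16q_U + (3/2)q_U²). Setting ∂π_U/∂q_U = 0: 311 - 5q_U - (q_H) = 0.
Rearranging gives the reaction functions q_H = (206 - q_U)/6 and q_U = (311 - q_H)/5.
Substituting one into the other gives q_H = 719/29 and q_U = 1660/29.
Total output Q = 82.0345, so price P = 327 - 82.0345 = 244.9655.

244.97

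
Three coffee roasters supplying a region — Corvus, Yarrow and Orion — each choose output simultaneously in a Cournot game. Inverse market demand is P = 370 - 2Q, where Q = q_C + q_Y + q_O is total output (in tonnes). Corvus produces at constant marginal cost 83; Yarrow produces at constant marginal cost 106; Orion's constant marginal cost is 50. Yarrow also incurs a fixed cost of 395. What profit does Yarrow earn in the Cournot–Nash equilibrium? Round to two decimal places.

Corvus's profit: π_C = (370 - 2Q)q_C - (83q_C). Setting ∂π_C/∂q_C = 0: 287 - 4q_C - 2(q_Y + q_O) = 0.
Yarrow's profit: π_Y = (370 - 2Q)q_Y - (106q_Y). Setting ∂π_Y/∂q_Y = 0: 264 - 4q_Y - 2(q_C + q_O) = 0.
Orion's first-order condition: 320 - 4q_O - 2(q_C + q_Y) = 0.
Adding the 3 conditions: 871 − 4Q − 4Q = 0, i.e. Q = 871/8.
Back-substituting: q_C = (287 − 871/4)/2 = 277/8, q_Y = (264 − 871/4)/2 = 185/8, q_O = (320 − 871/4)/2 = 409/8.
Price P = 370 - 2·(871/8) = 609/4.
Yarrow's profit: (609/4 - 106)·(185/8) - 395 = 674.5313.

674.53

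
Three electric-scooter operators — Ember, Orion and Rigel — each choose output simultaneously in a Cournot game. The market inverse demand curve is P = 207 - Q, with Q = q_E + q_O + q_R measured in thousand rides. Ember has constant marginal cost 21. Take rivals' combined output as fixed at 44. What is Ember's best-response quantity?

With rivals' combined output fixed at 44, Ember's profit is π_E = (207 - 44 - q_E)q_E - (21q_E) = (163 - q_E)q_E - (21q_E).
∂π_E/∂q_E = 142 - 2q_E = 0, so q_E = 71.

71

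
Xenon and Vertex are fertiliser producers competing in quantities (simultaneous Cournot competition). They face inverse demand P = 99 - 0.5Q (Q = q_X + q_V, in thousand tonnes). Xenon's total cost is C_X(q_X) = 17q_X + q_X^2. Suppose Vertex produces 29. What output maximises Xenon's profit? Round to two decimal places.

22.50

With the rival's output fixed at 29, Xenon's profit is π_X = (99 - (1/2)·29 - (1/2)q_X)q_X - (17q_X + q_X²) = (169/2 - (1/2)q_X)q_X - (17q_X + q_X²).
∂π_X/∂q_X = 135/2 - 3q_X = 0, so q_X = 45/2.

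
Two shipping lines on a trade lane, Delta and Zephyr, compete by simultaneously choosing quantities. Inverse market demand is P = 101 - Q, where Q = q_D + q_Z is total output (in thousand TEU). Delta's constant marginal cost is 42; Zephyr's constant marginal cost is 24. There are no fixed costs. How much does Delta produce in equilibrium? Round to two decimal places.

13.67

Delta's profit: π_D = (101 - Q)q_D - (42q_D). Setting ∂π_D/∂q_D = 0: 59 - 2q_D - (q_Z) = 0.
Zephyr's first-order condition: 77 - 2q_Z - (q_D) = 0.
Rearranging gives the reaction functions q_D = (59 - q_Z)/2 and q_Z = (77 - q_D)/2.
Substituting one into the other gives q_D = 41/3 and q_Z = 95/3.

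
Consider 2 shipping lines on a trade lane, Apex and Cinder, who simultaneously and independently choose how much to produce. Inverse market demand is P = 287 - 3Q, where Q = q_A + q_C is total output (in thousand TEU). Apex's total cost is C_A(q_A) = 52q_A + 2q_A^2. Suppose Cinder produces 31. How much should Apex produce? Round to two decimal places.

14.20

With the rival's output fixed at 31, Apex's profit is π_A = (287 - 3·31 - 3q_A)q_A - (52q_A + 2q_A²) = (194 - 3q_A)q_A - (52q_A + 2q_A²).
∂π_A/∂q_A = 142 - 10q_A = 0, so q_A = 71/5.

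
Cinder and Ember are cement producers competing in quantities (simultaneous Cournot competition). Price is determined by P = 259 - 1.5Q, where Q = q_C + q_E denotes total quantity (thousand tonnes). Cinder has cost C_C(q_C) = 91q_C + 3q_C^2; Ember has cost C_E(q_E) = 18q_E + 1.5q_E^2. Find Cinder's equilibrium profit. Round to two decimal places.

Cinder's profit: π_C = (259 - 1.5Q)q_C - (91q_C + 3q_C²). Setting ∂π_C/∂q_C = 0: 168 - 9q_C - (3/2)(q_E) = 0.
Ember's first-order condition: 241 - 6q_E - (3/2)(q_C) = 0.
Rearranging gives the reaction functions q_C = (168 - (3/2)q_E)/9 and q_E = (241 - (3/2)q_C)/6.
Solving the pair: q_C = 862/69, q_E = 852/23.
Price P = 259 - (3/2)·49.5362 = 184.6957.
Cinder's profit: 184.6957·(862/69) - 91·(862/69) - 3(862/69)² = 702.3100.

702.31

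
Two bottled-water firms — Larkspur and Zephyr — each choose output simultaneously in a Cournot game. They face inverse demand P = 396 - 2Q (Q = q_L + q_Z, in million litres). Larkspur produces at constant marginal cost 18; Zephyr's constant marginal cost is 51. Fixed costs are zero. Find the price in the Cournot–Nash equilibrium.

155

Larkspur's profit: π_L = (396 - 2Q)q_L - (18q_L). Setting ∂π_L/∂q_L = 0: 378 - 4q_L - 2(q_Z) = 0.
Zephyr's profit: π_Z = (396 - 2Q)q_Z - (51q_Z). Setting ∂π_Z/∂q_Z = 0: 345 - 4q_Z - 2(q_L) = 0.
Best responses: q_L = (378 - 2q_Z)/4, q_Z = (345 - 2q_L)/4.
Solving the pair: q_L = 137/2, q_Z = 52.
Total output Q = 241/2, so price P = 396 - 2·(241/2) = 155.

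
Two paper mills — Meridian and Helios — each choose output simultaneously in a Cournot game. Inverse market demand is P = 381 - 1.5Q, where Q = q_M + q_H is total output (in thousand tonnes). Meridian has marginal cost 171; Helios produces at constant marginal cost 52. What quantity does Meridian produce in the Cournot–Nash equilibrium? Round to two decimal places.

Meridian's profit: π_M = (381 - 1.5Q)q_M - (171q_M). Setting ∂π_M/∂q_M = 0: 210 - 3q_M - (3/2)(q_H) = 0.
Helios's profit: π_H = (381 - 1.5Q)q_H - (52q_H). Setting ∂π_H/∂q_H = 0: 329 - 3q_H - (3/2)(q_M) = 0.
So q_M = (210 - (3/2)q_H)/3 and q_H = (329 - (3/2)q_M)/3.
Substituting one into the other gives q_M = 182/9 and q_H = 896/9.

20.22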